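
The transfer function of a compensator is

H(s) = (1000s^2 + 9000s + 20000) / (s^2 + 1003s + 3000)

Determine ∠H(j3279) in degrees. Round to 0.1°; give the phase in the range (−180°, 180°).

16.9°

Substitute s = j3279:
Numerator: 1000(j3279)^2 + 9000(j3279) + 20000 = -10751821000 + j29511000
Denominator: (j3279)^2 + 1003(j3279) + 3000 = -10748841 + j3288837
|N| = √(10751821000² + 29511000²) ≈ 1.0752e+10, ∠N ≈ 179.84°
|D| = √(10748841² + 3288837²) ≈ 1.1241e+07, ∠D ≈ 162.99°
∠H = 179.84° − 162.99° = 16.85°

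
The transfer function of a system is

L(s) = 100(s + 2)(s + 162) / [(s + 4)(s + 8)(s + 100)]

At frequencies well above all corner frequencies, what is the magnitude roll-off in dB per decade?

-20 dB/decade

Each pole contributes −20 dB/decade at high frequency; each zero contributes +20 dB/decade.
Net: 2 zero(s) − 3 pole(s) → -20 dB/decade.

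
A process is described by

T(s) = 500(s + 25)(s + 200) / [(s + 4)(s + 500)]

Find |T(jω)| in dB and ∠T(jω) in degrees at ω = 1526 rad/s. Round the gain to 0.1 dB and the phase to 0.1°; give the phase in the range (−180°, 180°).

At s = jω = j1526:
zero (s+25): 25 + j1526 → |·| = √(25²+1526²) = √2329301 ≈ 1526.2, ∠ = arctan(1526/25) ≈ 89.06°
zero (s+200): 200 + j1526 → |·| = √(200²+1526²) = √2368676 ≈ 1539.1, ∠ = arctan(1526/200) ≈ 82.53°
pole (s+4): 4 + j1526 → |·| = √(4²+1526²) = √2328692 ≈ 1526, ∠ = arctan(1526/4) ≈ 89.85°
pole (s+500): 500 + j1526 → |·| = √(500²+1526²) = √2578676 ≈ 1605.8, ∠ = arctan(1526/500) ≈ 71.86°
|T| = 500 · 2.349e+06 / 2.4505e+06 ≈ 479.29
Gain = 20 log₁₀(479.29) ≈ 53.61 dB
∠T = 171.59° − 161.71° = 9.88°

53.6 dB, 9.9°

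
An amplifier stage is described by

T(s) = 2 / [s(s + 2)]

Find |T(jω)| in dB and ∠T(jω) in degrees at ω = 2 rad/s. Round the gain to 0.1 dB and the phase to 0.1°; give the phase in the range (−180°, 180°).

-9.0 dB, -135.0°

At s = jω = j2:
pole (s+2): 2 + j2 → |·| = √(2²+2²) = √8 ≈ 2.8284, ∠ = arctan(2/2) ≈ 45.00°
pole at origin: |s| = 2, ∠ = 90.00° (in denominator)
|T| = 2 / 5.6568 ≈ 0.35356
Gain = 20 log₁₀(0.35356) ≈ -9.03 dB
∠T = 0.00° − 135.00° = -135.00°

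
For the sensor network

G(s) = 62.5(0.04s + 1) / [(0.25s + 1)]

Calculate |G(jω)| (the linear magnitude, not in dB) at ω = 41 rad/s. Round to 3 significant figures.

At ω = 41 rad/s:
zero (1 + j41·0.04) = 1 + j1.64 → |·| ≈ 1.9208, ∠ ≈ 58.63°
pole (1 + j41·0.25) = 1 + j10.25 → |·| ≈ 10.299, ∠ ≈ 84.43°
|G| = 62.5 · 1.9208 / (10.299) ≈ 11.656

11.7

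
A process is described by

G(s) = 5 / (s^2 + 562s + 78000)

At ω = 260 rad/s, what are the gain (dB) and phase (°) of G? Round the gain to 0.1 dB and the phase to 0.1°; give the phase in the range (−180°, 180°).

Substitute s = j260:
Numerator: 5 = 5 + j0
Denominator: (j260)^2 + 562(j260) + 78000 = 10400 + j146120
|N| = √(5² + 0²) ≈ 5, ∠N ≈ 0.00°
|D| = √(10400² + 146120²) ≈ 1.4649e+05, ∠D ≈ 85.93°
|G| = 5 / 1.4649e+05 ≈ 3.4132e-05
Gain = 20 log₁₀(3.4132e-05) ≈ -89.34 dB
∠G = 0.00° − 85.93° = -85.93°

-89.3 dB, -85.9°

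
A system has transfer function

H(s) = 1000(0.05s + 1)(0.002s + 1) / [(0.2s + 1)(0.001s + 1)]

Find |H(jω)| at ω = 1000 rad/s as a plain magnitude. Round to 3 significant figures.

395

At ω = 1000 rad/s:
zero (1 + j1000·0.05) = 1 + j50 → |·| ≈ 50.01, ∠ ≈ 88.85°
zero (1 + j1000·0.002) = 1 + j2 → |·| ≈ 2.2361, ∠ ≈ 63.43°
pole (1 + j1000·0.2) = 1 + j200 → |·| ≈ 200, ∠ ≈ 89.71°
pole (1 + j1000·0.001) = 1 + j1 → |·| ≈ 1.4142, ∠ ≈ 45.00°
|H| = 1000 · 50.01 · 2.2361 / (200 · 1.4142) ≈ 395.37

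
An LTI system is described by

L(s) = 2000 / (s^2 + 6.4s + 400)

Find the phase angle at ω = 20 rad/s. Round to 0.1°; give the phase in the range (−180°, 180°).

-90.0°

At s = jω = j20:
quadratic: (j20)² + 6.4·j20 + 400 = 0 + j128 → |·| ≈ 128, ∠ ≈ 90.00°
∠L = 0.00° − 90.00° = -90.00°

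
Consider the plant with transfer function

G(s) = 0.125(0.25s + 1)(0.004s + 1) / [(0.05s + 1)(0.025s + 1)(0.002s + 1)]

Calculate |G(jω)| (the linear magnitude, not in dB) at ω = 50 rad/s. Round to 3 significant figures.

At ω = 50 rad/s:
zero (1 + j50·0.25) = 1 + j12.5 → |·| ≈ 12.54, ∠ ≈ 85.43°
zero (1 + j50·0.004) = 1 + j0.2 → |·| ≈ 1.0198, ∠ ≈ 11.31°
pole (1 + j50·0.05) = 1 + j2.5 → |·| ≈ 2.6926, ∠ ≈ 68.20°
pole (1 + j50·0.025) = 1 + j1.25 → |·| ≈ 1.6008, ∠ ≈ 51.34°
pole (1 + j50·0.002) = 1 + j0.1 → |·| ≈ 1.005, ∠ ≈ 5.71°
|G| = 0.125 · 12.54 · 1.0198 / (2.6926 · 1.6008 · 1.005) ≈ 0.36902

0.369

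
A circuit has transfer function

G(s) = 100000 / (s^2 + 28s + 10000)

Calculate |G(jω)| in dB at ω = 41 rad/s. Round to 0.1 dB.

At s = jω = j41:
quadratic: (j41)² + 28·j41 + 10000 = 8319 + j1148 → |·| ≈ 8397.8, ∠ ≈ 7.86°
|G| = 100000 / 8397.8 ≈ 11.908
Gain = 20 log₁₀(11.908) ≈ 21.52 dB

21.5 dB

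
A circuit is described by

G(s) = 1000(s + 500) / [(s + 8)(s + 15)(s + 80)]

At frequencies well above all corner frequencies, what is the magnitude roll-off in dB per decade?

-40 dB/decade

Each pole contributes −20 dB/decade at high frequency; each zero contributes +20 dB/decade.
Net: 1 zero(s) − 3 pole(s) → -40 dB/decade.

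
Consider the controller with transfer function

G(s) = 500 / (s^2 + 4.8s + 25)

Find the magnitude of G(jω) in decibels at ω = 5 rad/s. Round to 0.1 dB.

26.4 dB

At s = jω = j5:
quadratic: (j5)² + 4.8·j5 + 25 = 0 + j24 → |·| ≈ 24, ∠ ≈ 90.00°
|G| = 500 / 24 ≈ 20.833
Gain = 20 log₁₀(20.833) ≈ 26.38 dB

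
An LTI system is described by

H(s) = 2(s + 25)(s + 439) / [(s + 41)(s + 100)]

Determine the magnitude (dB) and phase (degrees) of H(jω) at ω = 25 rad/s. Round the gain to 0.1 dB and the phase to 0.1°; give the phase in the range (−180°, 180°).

16.0 dB, 2.9°

At s = jω = j25:
zero (s+25): 25 + j25 → |·| = √(25²+25²) = √1250 ≈ 35.355, ∠ = arctan(25/25) ≈ 45.00°
zero (s+439): 439 + j25 → |·| = √(439²+25²) = √193346 ≈ 439.71, ∠ = arctan(25/439) ≈ 3.26°
pole (s+41): 41 + j25 → |·| = √(41²+25²) = √2306 ≈ 48.021, ∠ = arctan(25/41) ≈ 31.37°
pole (s+100): 100 + j25 → |·| = √(100²+25²) = √10625 ≈ 103.08, ∠ = arctan(25/100) ≈ 14.04°
|H| = 2 · 15546 / 4950 ≈ 6.2812
Gain = 20 log₁₀(6.2812) ≈ 15.96 dB
∠H = 48.26° − 45.41° = 2.85°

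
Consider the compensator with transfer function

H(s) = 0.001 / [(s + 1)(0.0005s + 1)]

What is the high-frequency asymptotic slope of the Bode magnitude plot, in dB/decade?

-40 dB/decade

Each pole contributes −20 dB/decade at high frequency; each zero contributes +20 dB/decade.
Net: 0 zero(s) − 2 pole(s) → -40 dB/decade.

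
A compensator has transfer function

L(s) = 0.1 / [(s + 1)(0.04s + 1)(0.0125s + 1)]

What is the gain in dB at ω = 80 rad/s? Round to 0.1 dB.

-71.6 dB

At ω = 80 rad/s:
pole (1 + j80·1) = 1 + j80 → |·| ≈ 80.006, ∠ ≈ 89.28°
pole (1 + j80·0.04) = 1 + j3.2 → |·| ≈ 3.3526, ∠ ≈ 72.65°
pole (1 + j80·0.0125) = 1 + j1 → |·| ≈ 1.4142, ∠ ≈ 45.00°
|L| = 0.1 · 1 / (80.006 · 3.3526 · 1.4142) ≈ 0.00026362
Gain = 20 log₁₀(0.00026362) ≈ -71.58 dB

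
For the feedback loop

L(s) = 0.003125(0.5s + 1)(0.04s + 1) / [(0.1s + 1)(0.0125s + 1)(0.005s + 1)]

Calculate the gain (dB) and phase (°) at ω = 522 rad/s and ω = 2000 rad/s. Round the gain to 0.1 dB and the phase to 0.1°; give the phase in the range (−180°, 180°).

ω = 522: -35.0 dB, -62.2°; ω = 2000: -46.1 dB, -82.5°

At ω = 522 rad/s:
zero (1 + j522·0.5) = 1 + j261 → |·| ≈ 261, ∠ ≈ 89.78°
zero (1 + j522·0.04) = 1 + j20.88 → |·| ≈ 20.904, ∠ ≈ 87.26°
pole (1 + j522·0.1) = 1 + j52.2 → |·| ≈ 52.21, ∠ ≈ 88.90°
pole (1 + j522·0.0125) = 1 + j6.525 → |·| ≈ 6.6012, ∠ ≈ 81.29°
pole (1 + j522·0.005) = 1 + j2.61 → |·| ≈ 2.795, ∠ ≈ 69.04°
|L| = 0.003125 · 261 · 20.904 / (52.21 · 6.6012 · 2.795) ≈ 0.0177
Gain = 20 log₁₀(0.0177) ≈ -35.04 dB
∠L = (89.78° + 87.26°) − (88.90° + 81.29° + 69.04°) = -62.19°

At ω = 2000 rad/s:
zero (1 + j2000·0.5) = 1 + j1000 → |·| ≈ 1000, ∠ ≈ 89.94°
zero (1 + j2000·0.04) = 1 + j80 → |·| ≈ 80.006, ∠ ≈ 89.28°
pole (1 + j2000·0.1) = 1 + j200 → |·| ≈ 200, ∠ ≈ 89.71°
pole (1 + j2000·0.0125) = 1 + j25 → |·| ≈ 25.02, ∠ ≈ 87.71°
pole (1 + j2000·0.005) = 1 + j10 → |·| ≈ 10.05, ∠ ≈ 84.29°
|L| = 0.003125 · 1000 · 80.006 / (200 · 25.02 · 10.05) ≈ 0.0049715
Gain = 20 log₁₀(0.0049715) ≈ -46.07 dB
∠L = (89.94° + 89.28°) − (89.71° + 87.71° + 84.29°) = -82.49°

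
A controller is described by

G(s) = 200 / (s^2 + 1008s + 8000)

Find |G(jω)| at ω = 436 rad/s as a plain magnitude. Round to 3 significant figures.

0.000420

Substitute s = j436:
Numerator: 200 = 200 + j0
Denominator: (j436)^2 + 1008(j436) + 8000 = -182096 + j439488
|N| = √(200² + 0²) ≈ 200, ∠N ≈ 0.00°
|D| = √(182096² + 439488²) ≈ 4.7572e+05, ∠D ≈ 112.51°
|G| = 200 / 4.7572e+05 ≈ 0.00042042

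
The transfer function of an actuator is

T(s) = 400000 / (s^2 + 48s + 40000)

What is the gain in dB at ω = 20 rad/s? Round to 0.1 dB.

20.1 dB

At s = jω = j20:
quadratic: (j20)² + 48·j20 + 40000 = 39600 + j960 → |·| ≈ 39612, ∠ ≈ 1.39°
|T| = 400000 / 39612 ≈ 10.098
Gain = 20 log₁₀(10.098) ≈ 20.08 dB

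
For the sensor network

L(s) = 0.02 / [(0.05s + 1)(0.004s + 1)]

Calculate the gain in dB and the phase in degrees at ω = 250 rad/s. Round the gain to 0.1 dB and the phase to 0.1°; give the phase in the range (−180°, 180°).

At ω = 250 rad/s:
pole (1 + j250·0.05) = 1 + j12.5 → |·| ≈ 12.54, ∠ ≈ 85.43°
pole (1 + j250·0.004) = 1 + j1 → |·| ≈ 1.4142, ∠ ≈ 45.00°
|L| = 0.02 · 1 / (12.54 · 1.4142) ≈ 0.0011278
Gain = 20 log₁₀(0.0011278) ≈ -58.96 dB
∠L = (0°) − (85.43° + 45.00°) = -130.43°

-59.0 dB, -130.4°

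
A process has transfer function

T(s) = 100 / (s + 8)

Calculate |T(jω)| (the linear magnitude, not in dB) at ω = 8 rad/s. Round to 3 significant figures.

Substitute s = j8:
Numerator: 100 = 100 + j0
Denominator: (j8) + 8 = 8 + j8
|N| = √(100² + 0²) ≈ 100, ∠N ≈ 0.00°
|D| = √(8² + 8²) ≈ 11.314, ∠D ≈ 45.00°
|T| = 100 / 11.314 ≈ 8.8386

8.84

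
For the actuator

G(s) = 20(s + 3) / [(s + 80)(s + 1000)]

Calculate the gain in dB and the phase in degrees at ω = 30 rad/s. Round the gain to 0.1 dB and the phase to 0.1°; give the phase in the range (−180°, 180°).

At s = jω = j30:
zero (s+3): 3 + j30 → |·| = √(3²+30²) = √909 ≈ 30.15, ∠ = arctan(30/3) ≈ 84.29°
pole (s+80): 80 + j30 → |·| = √(80²+30²) = √7300 ≈ 85.44, ∠ = arctan(30/80) ≈ 20.56°
pole (s+1000): 1000 + j30 → |·| = √(1000²+30²) = √1000900 ≈ 1000.4, ∠ = arctan(30/1000) ≈ 1.72°
|G| = 20 · 30.15 / 85474 ≈ 0.0070548
Gain = 20 log₁₀(0.0070548) ≈ -43.03 dB
∠G = 84.29° − 22.28° = 62.01°

-43.0 dB, 62.0°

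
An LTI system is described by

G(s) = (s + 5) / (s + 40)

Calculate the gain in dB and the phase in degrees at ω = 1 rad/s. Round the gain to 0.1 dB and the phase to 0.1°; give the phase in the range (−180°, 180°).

Substitute s = j1:
Numerator: (j1) + 5 = 5 + j1
Denominator: (j1) + 40 = 40 + j1
|N| = √(5² + 1²) ≈ 5.099, ∠N ≈ 11.31°
|D| = √(40² + 1²) ≈ 40.012, ∠D ≈ 1.43°
|G| = 5.099 / 40.012 ≈ 0.12744
Gain = 20 log₁₀(0.12744) ≈ -17.89 dB
∠G = 11.31° − 1.43° = 9.88°

-17.9 dB, 9.9°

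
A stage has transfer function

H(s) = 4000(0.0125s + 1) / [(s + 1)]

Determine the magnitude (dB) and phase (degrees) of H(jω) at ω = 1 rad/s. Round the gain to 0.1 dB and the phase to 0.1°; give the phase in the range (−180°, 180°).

At ω = 1 rad/s:
zero (1 + j1·0.0125) = 1 + j0.0125 → |·| ≈ 1.0001, ∠ ≈ 0.72°
pole (1 + j1·1) = 1 + j1 → |·| ≈ 1.4142, ∠ ≈ 45.00°
|H| = 4000 · 1.0001 / (1.4142) ≈ 2828.7
Gain = 20 log₁₀(2828.7) ≈ 69.03 dB
∠H = (0.72°) − (45.00°) = -44.28°

69.0 dB, -44.3°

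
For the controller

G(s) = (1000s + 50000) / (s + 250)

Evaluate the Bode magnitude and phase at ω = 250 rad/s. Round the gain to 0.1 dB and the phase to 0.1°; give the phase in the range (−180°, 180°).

Substitute s = j250:
Numerator: 1000(j250) + 50000 = 50000 + j250000
Denominator: (j250) + 250 = 250 + j250
|N| = √(50000² + 250000²) ≈ 2.5495e+05, ∠N ≈ 78.69°
|D| = √(250² + 250²) ≈ 353.55, ∠D ≈ 45.00°
|G| = 2.5495e+05 / 353.55 ≈ 721.11
Gain = 20 log₁₀(721.11) ≈ 57.16 dB
∠G = 78.69° − 45.00° = 33.69°

57.2 dB, 33.7°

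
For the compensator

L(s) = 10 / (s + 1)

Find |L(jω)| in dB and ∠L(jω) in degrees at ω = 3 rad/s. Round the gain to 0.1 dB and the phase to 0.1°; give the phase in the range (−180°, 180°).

At s = jω = j3:
pole (s+1): 1 + j3 → |·| = √(1²+3²) = √10 ≈ 3.1623, ∠ = arctan(3/1) ≈ 71.57°
|L| = 10 / 3.1623 ≈ 3.1623
Gain = 20 log₁₀(3.1623) ≈ 10.00 dB
∠L = 0.00° − 71.57° = -71.57°

10.0 dB, -71.6°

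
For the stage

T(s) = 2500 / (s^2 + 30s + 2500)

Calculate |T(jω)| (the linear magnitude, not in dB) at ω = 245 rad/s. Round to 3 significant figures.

0.0431

At s = jω = j245:
quadratic: (j245)² + 30·j245 + 2500 = -57525 + j7350 → |·| ≈ 57993, ∠ ≈ 172.72°
|T| = 2500 / 57993 ≈ 0.043109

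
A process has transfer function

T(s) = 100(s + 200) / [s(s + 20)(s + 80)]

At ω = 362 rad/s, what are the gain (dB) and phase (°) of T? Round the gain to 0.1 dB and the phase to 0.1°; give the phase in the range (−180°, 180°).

-61.4 dB, 166.7°

At s = jω = j362:
zero (s+200): 200 + j362 → |·| = √(200²+362²) = √171044 ≈ 413.57, ∠ = arctan(362/200) ≈ 61.08°
pole (s+20): 20 + j362 → |·| = √(20²+362²) = √131444 ≈ 362.55, ∠ = arctan(362/20) ≈ 86.84°
pole (s+80): 80 + j362 → |·| = √(80²+362²) = √137444 ≈ 370.73, ∠ = arctan(362/80) ≈ 77.54°
pole at origin: |s| = 362, ∠ = 90.00° (in denominator)
|T| = 100 · 413.57 / 4.8656e+07 ≈ 0.00084999
Gain = 20 log₁₀(0.00084999) ≈ -61.41 dB
∠T = 61.08° − 254.38° = -193.30° ≡ 166.70° (principal value)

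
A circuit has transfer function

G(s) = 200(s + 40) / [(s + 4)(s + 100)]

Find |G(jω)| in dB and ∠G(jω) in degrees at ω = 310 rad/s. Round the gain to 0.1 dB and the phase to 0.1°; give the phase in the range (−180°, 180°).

-4.2 dB, -78.7°

At s = jω = j310:
zero (s+40): 40 + j310 → |·| = √(40²+310²) = √97700 ≈ 312.57, ∠ = arctan(310/40) ≈ 82.65°
pole (s+4): 4 + j310 → |·| = √(4²+310²) = √96116 ≈ 310.03, ∠ = arctan(310/4) ≈ 89.26°
pole (s+100): 100 + j310 → |·| = √(100²+310²) = √106100 ≈ 325.73, ∠ = arctan(310/100) ≈ 72.12°
|G| = 200 · 312.57 / 1.0099e+05 ≈ 0.61901
Gain = 20 log₁₀(0.61901) ≈ -4.17 dB
∠G = 82.65° − 161.38° = -78.73°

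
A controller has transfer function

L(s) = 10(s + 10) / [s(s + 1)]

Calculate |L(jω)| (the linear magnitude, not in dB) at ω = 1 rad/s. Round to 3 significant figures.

At s = jω = j1:
zero (s+10): 10 + j1 → |·| = √(10²+1²) = √101 ≈ 10.05, ∠ = arctan(1/10) ≈ 5.71°
pole (s+1): 1 + j1 → |·| = √(1²+1²) = √2 ≈ 1.4142, ∠ = arctan(1/1) ≈ 45.00°
pole at origin: |s| = 1, ∠ = 90.00° (in denominator)
|L| = 10 · 10.05 / 1.4142 ≈ 71.065

71.1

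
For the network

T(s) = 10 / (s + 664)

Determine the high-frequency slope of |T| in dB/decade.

Each pole contributes −20 dB/decade at high frequency; each zero contributes +20 dB/decade.
Net: 0 zero(s) − 1 pole(s) → -20 dB/decade.

-20 dB/decade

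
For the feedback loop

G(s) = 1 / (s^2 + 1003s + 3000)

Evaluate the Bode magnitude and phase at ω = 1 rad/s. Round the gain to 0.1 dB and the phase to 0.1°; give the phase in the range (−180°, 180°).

Substitute s = j1:
Numerator: 1 = 1 + j0
Denominator: (j1)^2 + 1003(j1) + 3000 = 2999 + j1003
|N| = √(1² + 0²) ≈ 1, ∠N ≈ 0.00°
|D| = √(2999² + 1003²) ≈ 3162.3, ∠D ≈ 18.49°
|G| = 1 / 3162.3 ≈ 0.00031623
Gain = 20 log₁₀(0.00031623) ≈ -70.00 dB
∠G = 0.00° − 18.49° = -18.49°

-70.0 dB, -18.5°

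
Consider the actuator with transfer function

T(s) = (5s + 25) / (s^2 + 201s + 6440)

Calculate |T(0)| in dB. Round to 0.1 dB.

T(0) = 25 / 6440 ≈ 0.003882
20 log₁₀(0.003882) ≈ -48.22 dB

-48.2 dB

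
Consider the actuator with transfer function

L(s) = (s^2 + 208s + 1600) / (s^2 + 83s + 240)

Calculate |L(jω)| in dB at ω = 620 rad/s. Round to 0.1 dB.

0.4 dB

Substitute s = j620:
Numerator: (j620)^2 + 208(j620) + 1600 = -382800 + j128960
Denominator: (j620)^2 + 83(j620) + 240 = -384160 + j51460
|N| = √(382800² + 128960²) ≈ 4.0394e+05, ∠N ≈ 161.38°
|D| = √(384160² + 51460²) ≈ 3.8759e+05, ∠D ≈ 172.37°
|L| = 4.0394e+05 / 3.8759e+05 ≈ 1.0422
Gain = 20 log₁₀(1.0422) ≈ 0.36 dB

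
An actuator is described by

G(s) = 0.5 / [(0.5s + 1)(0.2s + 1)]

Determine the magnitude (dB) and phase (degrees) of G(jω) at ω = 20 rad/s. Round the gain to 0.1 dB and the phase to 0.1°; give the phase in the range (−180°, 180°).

-38.4 dB, -160.3°

At ω = 20 rad/s:
pole (1 + j20·0.5) = 1 + j10 → |·| ≈ 10.05, ∠ ≈ 84.29°
pole (1 + j20·0.2) = 1 + j4 → |·| ≈ 4.1231, ∠ ≈ 75.96°
|G| = 0.5 · 1 / (10.05 · 4.1231) ≈ 0.012066
Gain = 20 log₁₀(0.012066) ≈ -38.37 dB
∠G = (0°) − (84.29° + 75.96°) = -160.25°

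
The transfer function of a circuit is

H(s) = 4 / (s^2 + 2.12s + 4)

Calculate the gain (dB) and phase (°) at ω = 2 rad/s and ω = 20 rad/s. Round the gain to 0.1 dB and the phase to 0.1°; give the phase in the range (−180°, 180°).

At s = jω = j2:
quadratic: (j2)² + 2.12·j2 + 4 = 0 + j4.24 → |·| ≈ 4.24, ∠ ≈ 90.00°
|H| = 4 / 4.24 ≈ 0.9434
Gain = 20 log₁₀(0.9434) ≈ -0.51 dB
∠H = 0.00° − 90.00° = -90.00°

At s = jω = j20:
quadratic: (j20)² + 2.12·j20 + 4 = -396 + j42.4 → |·| ≈ 398.26, ∠ ≈ 173.89°
|H| = 4 / 398.26 ≈ 0.010044
Gain = 20 log₁₀(0.010044) ≈ -39.96 dB
∠H = 0.00° − 173.89° = -173.89°

ω = 2: -0.5 dB, -90.0°; ω = 20: -40.0 dB, -173.9°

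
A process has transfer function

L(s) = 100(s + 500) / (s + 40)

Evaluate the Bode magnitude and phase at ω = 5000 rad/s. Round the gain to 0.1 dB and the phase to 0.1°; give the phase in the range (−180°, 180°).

At s = jω = j5000:
zero (s+500): 500 + j5000 → |·| = √(500²+5000²) = √25250000 ≈ 5024.9, ∠ = arctan(5000/500) ≈ 84.29°
pole (s+40): 40 + j5000 → |·| = √(40²+5000²) = √25001600 ≈ 5000.2, ∠ = arctan(5000/40) ≈ 89.54°
|L| = 100 · 5024.9 / 5000.2 ≈ 100.49
Gain = 20 log₁₀(100.49) ≈ 40.04 dB
∠L = 84.29° − 89.54° = -5.25°

40.0 dB, -5.3°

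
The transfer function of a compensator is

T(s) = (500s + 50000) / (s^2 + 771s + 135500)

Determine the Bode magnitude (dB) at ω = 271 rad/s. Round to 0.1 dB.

Substitute s = j271:
Numerator: 500(j271) + 50000 = 50000 + j135500
Denominator: (j271)^2 + 771(j271) + 135500 = 62059 + j208941
|N| = √(50000² + 135500²) ≈ 1.4443e+05, ∠N ≈ 69.75°
|D| = √(62059² + 208941²) ≈ 2.1796e+05, ∠D ≈ 73.46°
|T| = 1.4443e+05 / 2.1796e+05 ≈ 0.66264
Gain = 20 log₁₀(0.66264) ≈ -3.57 dB

-3.6 dB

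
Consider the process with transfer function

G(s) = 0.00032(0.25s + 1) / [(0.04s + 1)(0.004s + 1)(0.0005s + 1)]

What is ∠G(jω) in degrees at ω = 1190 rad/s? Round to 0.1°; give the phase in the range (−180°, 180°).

-107.9°

At ω = 1190 rad/s:
zero (1 + j1190·0.25) = 1 + j297.5 → |·| ≈ 297.5, ∠ ≈ 89.81°
pole (1 + j1190·0.04) = 1 + j47.6 → |·| ≈ 47.611, ∠ ≈ 88.80°
pole (1 + j1190·0.004) = 1 + j4.76 → |·| ≈ 4.8639, ∠ ≈ 78.14°
pole (1 + j1190·0.0005) = 1 + j0.595 → |·| ≈ 1.1636, ∠ ≈ 30.75°
∠G = (89.81°) − (88.80° + 78.14° + 30.75°) = -107.88°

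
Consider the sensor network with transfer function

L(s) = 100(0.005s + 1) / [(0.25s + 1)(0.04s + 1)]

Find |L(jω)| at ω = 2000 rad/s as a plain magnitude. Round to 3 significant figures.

0.0251

At ω = 2000 rad/s:
zero (1 + j2000·0.005) = 1 + j10 → |·| ≈ 10.05, ∠ ≈ 84.29°
pole (1 + j2000·0.25) = 1 + j500 → |·| ≈ 500, ∠ ≈ 89.89°
pole (1 + j2000·0.04) = 1 + j80 → |·| ≈ 80.006, ∠ ≈ 89.28°
|L| = 100 · 10.05 / (500 · 80.006) ≈ 0.025123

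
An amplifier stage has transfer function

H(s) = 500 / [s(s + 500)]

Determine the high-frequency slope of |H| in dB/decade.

-40 dB/decade

Each pole contributes −20 dB/decade at high frequency; each zero contributes +20 dB/decade.
Net: 0 zero(s) − 2 pole(s) → -40 dB/decade.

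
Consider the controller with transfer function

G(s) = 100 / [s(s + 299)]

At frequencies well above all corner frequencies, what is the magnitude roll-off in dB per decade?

-40 dB/decade

Each pole contributes −20 dB/decade at high frequency; each zero contributes +20 dB/decade.
Net: 0 zero(s) − 2 pole(s) → -40 dB/decade.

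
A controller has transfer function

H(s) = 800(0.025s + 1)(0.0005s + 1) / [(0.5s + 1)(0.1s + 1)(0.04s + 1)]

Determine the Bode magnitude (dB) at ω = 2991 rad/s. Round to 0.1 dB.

-53.9 dB

At ω = 2991 rad/s:
zero (1 + j2991·0.025) = 1 + j74.775 → |·| ≈ 74.782, ∠ ≈ 89.23°
zero (1 + j2991·0.0005) = 1 + j1.4955 → |·| ≈ 1.799, ∠ ≈ 56.23°
pole (1 + j2991·0.5) = 1 + j1495.5 → |·| ≈ 1495.5, ∠ ≈ 89.96°
pole (1 + j2991·0.1) = 1 + j299.1 → |·| ≈ 299.1, ∠ ≈ 89.81°
pole (1 + j2991·0.04) = 1 + j119.64 → |·| ≈ 119.64, ∠ ≈ 89.52°
|H| = 800 · 74.782 · 1.799 / (1495.5 · 299.1 · 119.64) ≈ 0.0020111
Gain = 20 log₁₀(0.0020111) ≈ -53.93 dB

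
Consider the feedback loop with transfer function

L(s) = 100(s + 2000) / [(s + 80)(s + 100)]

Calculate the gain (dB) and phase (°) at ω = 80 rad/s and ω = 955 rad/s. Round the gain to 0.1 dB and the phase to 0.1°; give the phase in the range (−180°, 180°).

ω = 80: 22.8 dB, -81.4°; ω = 955: -12.4 dB, -143.7°

At s = jω = j80:
zero (s+2000): 2000 + j80 → |·| = √(2000²+80²) = √4006400 ≈ 2001.6, ∠ = arctan(80/2000) ≈ 2.29°
pole (s+80): 80 + j80 → |·| = √(80²+80²) = √12800 ≈ 113.14, ∠ = arctan(80/80) ≈ 45.00°
pole (s+100): 100 + j80 → |·| = √(100²+80²) = √16400 ≈ 128.06, ∠ = arctan(80/100) ≈ 38.66°
|L| = 100 · 2001.6 / 14489 ≈ 13.815
Gain = 20 log₁₀(13.815) ≈ 22.81 dB
∠L = 2.29° − 83.66° = -81.37°

At s = jω = j955:
zero (s+2000): 2000 + j955 → |·| = √(2000²+955²) = √4912025 ≈ 2216.3, ∠ = arctan(955/2000) ≈ 25.52°
pole (s+80): 80 + j955 → |·| = √(80²+955²) = √918425 ≈ 958.34, ∠ = arctan(955/80) ≈ 85.21°
pole (s+100): 100 + j955 → |·| = √(100²+955²) = √922025 ≈ 960.22, ∠ = arctan(955/100) ≈ 84.02°
|L| = 100 · 2216.3 / 9.2022e+05 ≈ 0.24084
Gain = 20 log₁₀(0.24084) ≈ -12.37 dB
∠L = 25.52° − 169.23° = -143.71°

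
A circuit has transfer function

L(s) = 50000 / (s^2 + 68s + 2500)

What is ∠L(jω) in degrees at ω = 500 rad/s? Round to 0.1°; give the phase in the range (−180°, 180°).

At s = jω = j500:
quadratic: (j500)² + 68·j500 + 2500 = -247500 + j34000 → |·| ≈ 2.4982e+05, ∠ ≈ 172.18°
∠L = 0.00° − 172.18° = -172.18°

-172.2°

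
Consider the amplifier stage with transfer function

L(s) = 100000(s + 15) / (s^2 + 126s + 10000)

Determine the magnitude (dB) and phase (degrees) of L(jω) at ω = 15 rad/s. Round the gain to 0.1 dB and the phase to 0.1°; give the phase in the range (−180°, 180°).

At s = jω = j15:
zero (s+15): 15 + j15 → |·| = √(15²+15²) = √450 ≈ 21.213, ∠ = arctan(15/15) ≈ 45.00°
quadratic: (j15)² + 126·j15 + 10000 = 9775 + j1890 → |·| ≈ 9956, ∠ ≈ 10.94°
|L| = 100000 · 21.213 / 9956 ≈ 213.07
Gain = 20 log₁₀(213.07) ≈ 46.57 dB
∠L = 45.00° − 10.94° = 34.06°

46.6 dB, 34.1°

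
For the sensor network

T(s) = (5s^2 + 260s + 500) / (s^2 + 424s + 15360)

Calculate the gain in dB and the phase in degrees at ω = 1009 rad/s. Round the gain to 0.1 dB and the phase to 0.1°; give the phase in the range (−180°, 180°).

13.4 dB, 20.2°

Substitute s = j1009:
Numerator: 5(j1009)^2 + 260(j1009) + 500 = -5089905 + j262340
Denominator: (j1009)^2 + 424(j1009) + 15360 = -1002721 + j427816
|N| = √(5089905² + 262340²) ≈ 5.0967e+06, ∠N ≈ 177.05°
|D| = √(1002721² + 427816²) ≈ 1.0902e+06, ∠D ≈ 156.89°
|T| = 5.0967e+06 / 1.0902e+06 ≈ 4.675
Gain = 20 log₁₀(4.675) ≈ 13.40 dB
∠T = 177.05° − 156.89° = 20.16°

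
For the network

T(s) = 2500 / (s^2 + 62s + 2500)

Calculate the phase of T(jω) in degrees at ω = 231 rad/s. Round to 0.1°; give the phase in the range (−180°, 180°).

At s = jω = j231:
quadratic: (j231)² + 62·j231 + 2500 = -50861 + j14322 → |·| ≈ 52839, ∠ ≈ 164.27°
∠T = 0.00° − 164.27° = -164.27°

-164.3°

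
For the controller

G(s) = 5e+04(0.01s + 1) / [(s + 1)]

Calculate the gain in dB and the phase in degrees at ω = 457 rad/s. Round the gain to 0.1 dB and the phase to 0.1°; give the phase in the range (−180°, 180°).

54.2 dB, -12.2°

At ω = 457 rad/s:
zero (1 + j457·0.01) = 1 + j4.57 → |·| ≈ 4.6781, ∠ ≈ 77.66°
pole (1 + j457·1) = 1 + j457 → |·| ≈ 457, ∠ ≈ 89.87°
|G| = 5e+04 · 4.6781 / (457) ≈ 511.83
Gain = 20 log₁₀(511.83) ≈ 54.18 dB
∠G = (77.66°) − (89.87°) = -12.21°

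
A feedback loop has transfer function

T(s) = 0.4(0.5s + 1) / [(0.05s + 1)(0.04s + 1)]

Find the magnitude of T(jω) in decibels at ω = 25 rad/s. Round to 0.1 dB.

At ω = 25 rad/s:
zero (1 + j25·0.5) = 1 + j12.5 → |·| ≈ 12.54, ∠ ≈ 85.43°
pole (1 + j25·0.05) = 1 + j1.25 → |·| ≈ 1.6008, ∠ ≈ 51.34°
pole (1 + j25·0.04) = 1 + j1 → |·| ≈ 1.4142, ∠ ≈ 45.00°
|T| = 0.4 · 12.54 / (1.6008 · 1.4142) ≈ 2.2157
Gain = 20 log₁₀(2.2157) ≈ 6.91 dB

6.9 dB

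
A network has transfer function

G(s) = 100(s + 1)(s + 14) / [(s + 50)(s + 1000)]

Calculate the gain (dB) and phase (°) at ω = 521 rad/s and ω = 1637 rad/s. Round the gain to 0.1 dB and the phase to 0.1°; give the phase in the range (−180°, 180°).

ω = 521: 33.3 dB, 66.3°; ω = 1637: 38.6 dB, 32.6°

At s = jω = j521:
zero (s+1): 1 + j521 → |·| = √(1²+521²) = √271442 ≈ 521, ∠ = arctan(521/1) ≈ 89.89°
zero (s+14): 14 + j521 → |·| = √(14²+521²) = √271637 ≈ 521.19, ∠ = arctan(521/14) ≈ 88.46°
pole (s+50): 50 + j521 → |·| = √(50²+521²) = √273941 ≈ 523.39, ∠ = arctan(521/50) ≈ 84.52°
pole (s+1000): 1000 + j521 → |·| = √(1000²+521²) = √1271441 ≈ 1127.6, ∠ = arctan(521/1000) ≈ 27.52°
|G| = 100 · 2.7154e+05 / 5.9017e+05 ≈ 46.01
Gain = 20 log₁₀(46.01) ≈ 33.26 dB
∠G = 178.35° − 112.04° = 66.31°

At s = jω = j1637:
zero (s+1): 1 + j1637 → |·| = √(1²+1637²) = √2679770 ≈ 1637, ∠ = arctan(1637/1) ≈ 89.96°
zero (s+14): 14 + j1637 → |·| = √(14²+1637²) = √2679965 ≈ 1637.1, ∠ = arctan(1637/14) ≈ 89.51°
pole (s+50): 50 + j1637 → |·| = √(50²+1637²) = √2682269 ≈ 1637.8, ∠ = arctan(1637/50) ≈ 88.25°
pole (s+1000): 1000 + j1637 → |·| = √(1000²+1637²) = √3679769 ≈ 1918.3, ∠ = arctan(1637/1000) ≈ 58.58°
|G| = 100 · 2.6799e+06 / 3.1418e+06 ≈ 85.298
Gain = 20 log₁₀(85.298) ≈ 38.62 dB
∠G = 179.47° − 146.83° = 32.64°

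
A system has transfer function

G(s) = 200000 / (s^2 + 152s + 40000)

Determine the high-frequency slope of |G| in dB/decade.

-40 dB/decade

Each pole contributes −20 dB/decade at high frequency; each zero contributes +20 dB/decade.
Net: 0 zero(s) − 2 pole(s) → -40 dB/decade.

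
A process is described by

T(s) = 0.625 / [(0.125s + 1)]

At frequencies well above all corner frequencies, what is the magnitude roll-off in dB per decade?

-20 dB/decade

Each pole contributes −20 dB/decade at high frequency; each zero contributes +20 dB/decade.
Net: 0 zero(s) − 1 pole(s) → -20 dB/decade.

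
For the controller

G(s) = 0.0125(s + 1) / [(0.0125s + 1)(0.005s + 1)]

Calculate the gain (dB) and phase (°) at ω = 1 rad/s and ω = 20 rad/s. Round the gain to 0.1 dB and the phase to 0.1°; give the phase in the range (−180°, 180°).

ω = 1: -35.1 dB, 44.0°; ω = 20: -12.3 dB, 67.4°

At ω = 1 rad/s:
zero (1 + j1·1) = 1 + j1 → |·| ≈ 1.4142, ∠ ≈ 45.00°
pole (1 + j1·0.0125) = 1 + j0.0125 → |·| ≈ 1.0001, ∠ ≈ 0.72°
pole (1 + j1·0.005) = 1 + j0.005 → |·| ≈ 1, ∠ ≈ 0.29°
|G| = 0.0125 · 1.4142 / (1.0001 · 1) ≈ 0.017676
Gain = 20 log₁₀(0.017676) ≈ -35.05 dB
∠G = (45.00°) − (0.72° + 0.29°) = 43.99°

At ω = 20 rad/s:
zero (1 + j20·1) = 1 + j20 → |·| ≈ 20.025, ∠ ≈ 87.14°
pole (1 + j20·0.0125) = 1 + j0.25 → |·| ≈ 1.0308, ∠ ≈ 14.04°
pole (1 + j20·0.005) = 1 + j0.1 → |·| ≈ 1.005, ∠ ≈ 5.71°
|G| = 0.0125 · 20.025 / (1.0308 · 1.005) ≈ 0.24163
Gain = 20 log₁₀(0.24163) ≈ -12.34 dB
∠G = (87.14°) − (14.04° + 5.71°) = 67.39°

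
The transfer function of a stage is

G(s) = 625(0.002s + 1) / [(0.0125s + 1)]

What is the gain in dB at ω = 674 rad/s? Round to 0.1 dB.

41.8 dB

At ω = 674 rad/s:
zero (1 + j674·0.002) = 1 + j1.348 → |·| ≈ 1.6784, ∠ ≈ 53.43°
pole (1 + j674·0.0125) = 1 + j8.425 → |·| ≈ 8.4841, ∠ ≈ 83.23°
|G| = 625 · 1.6784 / (8.4841) ≈ 123.64
Gain = 20 log₁₀(123.64) ≈ 41.84 dB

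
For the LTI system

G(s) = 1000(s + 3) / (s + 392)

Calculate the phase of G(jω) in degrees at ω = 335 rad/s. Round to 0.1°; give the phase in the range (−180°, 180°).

49.0°

At s = jω = j335:
zero (s+3): 3 + j335 → |·| = √(3²+335²) = √112234 ≈ 335.01, ∠ = arctan(335/3) ≈ 89.49°
pole (s+392): 392 + j335 → |·| = √(392²+335²) = √265889 ≈ 515.64, ∠ = arctan(335/392) ≈ 40.52°
∠G = 89.49° − 40.52° = 48.97°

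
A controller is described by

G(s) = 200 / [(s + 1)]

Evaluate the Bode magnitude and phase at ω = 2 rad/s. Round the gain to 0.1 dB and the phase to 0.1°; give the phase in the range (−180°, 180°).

39.0 dB, -63.4°

At ω = 2 rad/s:
pole (1 + j2·1) = 1 + j2 → |·| ≈ 2.2361, ∠ ≈ 63.43°
|G| = 200 · 1 / (2.2361) ≈ 89.441
Gain = 20 log₁₀(89.441) ≈ 39.03 dB
∠G = (0°) − (63.43°) = -63.43°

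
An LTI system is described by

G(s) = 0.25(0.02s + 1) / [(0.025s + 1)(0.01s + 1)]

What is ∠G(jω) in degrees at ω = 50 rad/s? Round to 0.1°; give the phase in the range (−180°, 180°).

-32.9°

At ω = 50 rad/s:
zero (1 + j50·0.02) = 1 + j1 → |·| ≈ 1.4142, ∠ ≈ 45.00°
pole (1 + j50·0.025) = 1 + j1.25 → |·| ≈ 1.6008, ∠ ≈ 51.34°
pole (1 + j50·0.01) = 1 + j0.5 → |·| ≈ 1.118, ∠ ≈ 26.57°
∠G = (45.00°) − (51.34° + 26.57°) = -32.91°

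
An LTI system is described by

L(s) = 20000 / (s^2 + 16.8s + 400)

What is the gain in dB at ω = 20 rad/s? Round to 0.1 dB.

35.5 dB

At s = jω = j20:
quadratic: (j20)² + 16.8·j20 + 400 = 0 + j336 → |·| ≈ 336, ∠ ≈ 90.00°
|L| = 20000 / 336 ≈ 59.524
Gain = 20 log₁₀(59.524) ≈ 35.49 dB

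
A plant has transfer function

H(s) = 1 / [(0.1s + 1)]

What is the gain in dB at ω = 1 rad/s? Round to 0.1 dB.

At ω = 1 rad/s:
pole (1 + j1·0.1) = 1 + j0.1 → |·| ≈ 1.005, ∠ ≈ 5.71°
|H| = 1 · 1 / (1.005) ≈ 0.99502
Gain = 20 log₁₀(0.99502) ≈ -0.04 dB

-0.0 dB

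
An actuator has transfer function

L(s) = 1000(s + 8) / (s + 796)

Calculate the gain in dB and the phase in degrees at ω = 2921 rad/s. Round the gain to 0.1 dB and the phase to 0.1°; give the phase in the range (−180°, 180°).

At s = jω = j2921:
zero (s+8): 8 + j2921 → |·| = √(8²+2921²) = √8532305 ≈ 2921, ∠ = arctan(2921/8) ≈ 89.84°
pole (s+796): 796 + j2921 → |·| = √(796²+2921²) = √9165857 ≈ 3027.5, ∠ = arctan(2921/796) ≈ 74.76°
|L| = 1000 · 2921 / 3027.5 ≈ 964.82
Gain = 20 log₁₀(964.82) ≈ 59.69 dB
∠L = 89.84° − 74.76° = 15.08°

59.7 dB, 15.1°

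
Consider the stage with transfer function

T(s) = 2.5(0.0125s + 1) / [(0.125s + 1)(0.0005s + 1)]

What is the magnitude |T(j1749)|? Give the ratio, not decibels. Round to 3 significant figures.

At ω = 1749 rad/s:
zero (1 + j1749·0.0125) = 1 + j21.8625 → |·| ≈ 21.885, ∠ ≈ 87.38°
pole (1 + j1749·0.125) = 1 + j218.625 → |·| ≈ 218.63, ∠ ≈ 89.74°
pole (1 + j1749·0.0005) = 1 + j0.8745 → |·| ≈ 1.3284, ∠ ≈ 41.17°
|T| = 2.5 · 21.885 / (218.63 · 1.3284) ≈ 0.18839

0.188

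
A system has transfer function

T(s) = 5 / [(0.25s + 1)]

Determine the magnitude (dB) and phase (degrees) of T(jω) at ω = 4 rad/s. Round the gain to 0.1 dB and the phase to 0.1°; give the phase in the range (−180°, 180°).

At ω = 4 rad/s:
pole (1 + j4·0.25) = 1 + j1 → |·| ≈ 1.4142, ∠ ≈ 45.00°
|T| = 5 · 1 / (1.4142) ≈ 3.5356
Gain = 20 log₁₀(3.5356) ≈ 10.97 dB
∠T = (0°) − (45.00°) = -45.00°

11.0 dB, -45.0°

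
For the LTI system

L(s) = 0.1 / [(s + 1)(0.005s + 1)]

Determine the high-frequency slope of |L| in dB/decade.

Each pole contributes −20 dB/decade at high frequency; each zero contributes +20 dB/decade.
Net: 0 zero(s) − 2 pole(s) → -40 dB/decade.

-40 dB/decade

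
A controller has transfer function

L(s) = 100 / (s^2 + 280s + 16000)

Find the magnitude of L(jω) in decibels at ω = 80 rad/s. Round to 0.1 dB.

-47.7 dB

Substitute s = j80:
Numerator: 100 = 100 + j0
Denominator: (j80)^2 + 280(j80) + 16000 = 9600 + j22400
|N| = √(100² + 0²) ≈ 100, ∠N ≈ 0.00°
|D| = √(9600² + 22400²) ≈ 24370, ∠D ≈ 66.80°
|L| = 100 / 24370 ≈ 0.0041034
Gain = 20 log₁₀(0.0041034) ≈ -47.74 dB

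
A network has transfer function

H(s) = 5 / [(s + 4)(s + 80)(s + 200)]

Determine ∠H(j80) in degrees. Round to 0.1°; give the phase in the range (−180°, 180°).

-153.9°

At s = jω = j80:
pole (s+4): 4 + j80 → |·| = √(4²+80²) = √6416 ≈ 80.1, ∠ = arctan(80/4) ≈ 87.14°
pole (s+80): 80 + j80 → |·| = √(80²+80²) = √12800 ≈ 113.14, ∠ = arctan(80/80) ≈ 45.00°
pole (s+200): 200 + j80 → |·| = √(200²+80²) = √46400 ≈ 215.41, ∠ = arctan(80/200) ≈ 21.80°
∠H = 0.00° − 153.94° = -153.94°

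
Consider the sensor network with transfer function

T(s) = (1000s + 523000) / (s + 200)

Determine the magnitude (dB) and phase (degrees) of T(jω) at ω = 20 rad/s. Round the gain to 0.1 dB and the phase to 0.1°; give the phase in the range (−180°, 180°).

68.3 dB, -3.5°

Substitute s = j20:
Numerator: 1000(j20) + 523000 = 523000 + j20000
Denominator: (j20) + 200 = 200 + j20
|N| = √(523000² + 20000²) ≈ 5.2338e+05, ∠N ≈ 2.19°
|D| = √(200² + 20²) ≈ 201, ∠D ≈ 5.71°
|T| = 5.2338e+05 / 201 ≈ 2603.9
Gain = 20 log₁₀(2603.9) ≈ 68.31 dB
∠T = 2.19° − 5.71° = -3.52°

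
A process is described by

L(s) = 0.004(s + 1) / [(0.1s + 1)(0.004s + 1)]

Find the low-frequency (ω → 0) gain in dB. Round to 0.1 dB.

-48.0 dB

L(0) = 0.004 · 1 / 1 = 0.004
20 log₁₀(0.004) ≈ -47.96 dB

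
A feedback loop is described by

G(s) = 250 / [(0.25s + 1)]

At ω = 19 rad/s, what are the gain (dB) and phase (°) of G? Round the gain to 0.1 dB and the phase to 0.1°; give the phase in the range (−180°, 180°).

At ω = 19 rad/s:
pole (1 + j19·0.25) = 1 + j4.75 → |·| ≈ 4.8541, ∠ ≈ 78.11°
|G| = 250 · 1 / (4.8541) ≈ 51.503
Gain = 20 log₁₀(51.503) ≈ 34.24 dB
∠G = (0°) − (78.11°) = -78.11°

34.2 dB, -78.1°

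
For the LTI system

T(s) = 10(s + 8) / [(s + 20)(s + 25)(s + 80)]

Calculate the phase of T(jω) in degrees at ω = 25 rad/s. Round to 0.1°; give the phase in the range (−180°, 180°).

At s = jω = j25:
zero (s+8): 8 + j25 → |·| = √(8²+25²) = √689 ≈ 26.249, ∠ = arctan(25/8) ≈ 72.26°
pole (s+20): 20 + j25 → |·| = √(20²+25²) = √1025 ≈ 32.016, ∠ = arctan(25/20) ≈ 51.34°
pole (s+25): 25 + j25 → |·| = √(25²+25²) = √1250 ≈ 35.355, ∠ = arctan(25/25) ≈ 45.00°
pole (s+80): 80 + j25 → |·| = √(80²+25²) = √7025 ≈ 83.815, ∠ = arctan(25/80) ≈ 17.35°
∠T = 72.26° − 113.69° = -41.43°

-41.4°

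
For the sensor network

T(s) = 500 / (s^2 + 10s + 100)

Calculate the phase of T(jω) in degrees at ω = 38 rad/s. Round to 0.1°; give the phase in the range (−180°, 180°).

At s = jω = j38:
quadratic: (j38)² + 10·j38 + 100 = -1344 + j380 → |·| ≈ 1396.7, ∠ ≈ 164.21°
∠T = 0.00° − 164.21° = -164.21°

-164.2°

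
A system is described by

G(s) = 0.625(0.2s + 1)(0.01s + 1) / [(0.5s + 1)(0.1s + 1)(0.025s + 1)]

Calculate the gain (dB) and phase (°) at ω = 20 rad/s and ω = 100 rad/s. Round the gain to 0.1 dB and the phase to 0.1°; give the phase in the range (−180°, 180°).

ω = 20: -19.6 dB, -87.0°; ω = 100: -37.7 dB, -109.2°

At ω = 20 rad/s:
zero (1 + j20·0.2) = 1 + j4 → |·| ≈ 4.1231, ∠ ≈ 75.96°
zero (1 + j20·0.01) = 1 + j0.2 → |·| ≈ 1.0198, ∠ ≈ 11.31°
pole (1 + j20·0.5) = 1 + j10 → |·| ≈ 10.05, ∠ ≈ 84.29°
pole (1 + j20·0.1) = 1 + j2 → |·| ≈ 2.2361, ∠ ≈ 63.43°
pole (1 + j20·0.025) = 1 + j0.5 → |·| ≈ 1.118, ∠ ≈ 26.57°
|G| = 0.625 · 4.1231 · 1.0198 / (10.05 · 2.2361 · 1.118) ≈ 0.1046
Gain = 20 log₁₀(0.1046) ≈ -19.61 dB
∠G = (75.96° + 11.31°) − (84.29° + 63.43° + 26.57°) = -87.02°

At ω = 100 rad/s:
zero (1 + j100·0.2) = 1 + j20 → |·| ≈ 20.025, ∠ ≈ 87.14°
zero (1 + j100·0.01) = 1 + j1 → |·| ≈ 1.4142, ∠ ≈ 45.00°
pole (1 + j100·0.5) = 1 + j50 → |·| ≈ 50.01, ∠ ≈ 88.85°
pole (1 + j100·0.1) = 1 + j10 → |·| ≈ 10.05, ∠ ≈ 84.29°
pole (1 + j100·0.025) = 1 + j2.5 → |·| ≈ 2.6926, ∠ ≈ 68.20°
|G| = 0.625 · 20.025 · 1.4142 / (50.01 · 10.05 · 2.6926) ≈ 0.013079
Gain = 20 log₁₀(0.013079) ≈ -37.67 dB
∠G = (87.14° + 45.00°) − (88.85° + 84.29° + 68.20°) = -109.20°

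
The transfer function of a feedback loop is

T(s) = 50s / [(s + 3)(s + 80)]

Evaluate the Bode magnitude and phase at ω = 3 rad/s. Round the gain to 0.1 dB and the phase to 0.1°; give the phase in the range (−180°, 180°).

-7.1 dB, 42.9°

At s = jω = j3:
zero at origin: s = j3 → |·| = 3, ∠ = 90.00°
pole (s+3): 3 + j3 → |·| = √(3²+3²) = √18 ≈ 4.2426, ∠ = arctan(3/3) ≈ 45.00°
pole (s+80): 80 + j3 → |·| = √(80²+3²) = √6409 ≈ 80.056, ∠ = arctan(3/80) ≈ 2.15°
|T| = 50 · 3 / 339.65 ≈ 0.44163
Gain = 20 log₁₀(0.44163) ≈ -7.10 dB
∠T = 90.00° − 47.15° = 42.85°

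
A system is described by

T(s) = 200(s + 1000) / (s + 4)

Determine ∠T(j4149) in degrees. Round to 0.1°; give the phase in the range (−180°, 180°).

-13.5°

At s = jω = j4149:
zero (s+1000): 1000 + j4149 → |·| = √(1000²+4149²) = √18214201 ≈ 4267.8, ∠ = arctan(4149/1000) ≈ 76.45°
pole (s+4): 4 + j4149 → |·| = √(4²+4149²) = √17214217 ≈ 4149, ∠ = arctan(4149/4) ≈ 89.94°
∠T = 76.45° − 89.94° = -13.49°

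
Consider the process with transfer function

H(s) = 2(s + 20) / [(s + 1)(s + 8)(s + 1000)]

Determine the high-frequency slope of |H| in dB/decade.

-40 dB/decade

Each pole contributes −20 dB/decade at high frequency; each zero contributes +20 dB/decade.
Net: 1 zero(s) − 3 pole(s) → -40 dB/decade.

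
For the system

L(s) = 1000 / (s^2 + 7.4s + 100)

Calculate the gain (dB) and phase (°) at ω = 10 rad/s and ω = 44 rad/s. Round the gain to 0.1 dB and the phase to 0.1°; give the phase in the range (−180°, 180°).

ω = 10: 22.6 dB, -90.0°; ω = 44: -5.4 dB, -169.9°

At s = jω = j10:
quadratic: (j10)² + 7.4·j10 + 100 = 0 + j74 → |·| ≈ 74, ∠ ≈ 90.00°
|L| = 1000 / 74 ≈ 13.514
Gain = 20 log₁₀(13.514) ≈ 22.62 dB
∠L = 0.00° − 90.00° = -90.00°

At s = jω = j44:
quadratic: (j44)² + 7.4·j44 + 100 = -1836 + j325.6 → |·| ≈ 1864.6, ∠ ≈ 169.94°
|L| = 1000 / 1864.6 ≈ 0.53631
Gain = 20 log₁₀(0.53631) ≈ -5.41 dB
∠L = 0.00° − 169.94° = -169.94°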